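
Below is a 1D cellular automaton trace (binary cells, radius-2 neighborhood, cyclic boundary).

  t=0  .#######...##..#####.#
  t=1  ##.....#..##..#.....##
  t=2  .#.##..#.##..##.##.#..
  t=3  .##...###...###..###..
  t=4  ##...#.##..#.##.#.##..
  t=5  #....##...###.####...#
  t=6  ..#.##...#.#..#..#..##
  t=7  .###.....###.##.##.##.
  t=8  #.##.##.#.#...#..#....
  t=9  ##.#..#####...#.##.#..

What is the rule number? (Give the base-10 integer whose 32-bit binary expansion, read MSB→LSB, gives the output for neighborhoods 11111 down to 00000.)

347958393

  nb #####: next=.  (t=0,i=3, bit31=0)
  nb ####.: next=.  (t=0,i=6, bit30=0)
  nb ###.#: next=.  (t=0,i=19, bit29=0)
  nb ###..: next=#  (t=0,i=7, bit28=1)
  nb ##.##: next=.  (t=2,i=15, bit27=0)
  nb ##.#.: next=#  (t=0,i=20, bit26=1)
  nb ##..#: next=.  (t=0,i=13, bit25=0)
  nb ##...: next=.  (t=0,i=8, bit24=0)
  nb #.###: next=#  (t=0,i=1, bit23=1)
  nb #.##.: next=.  (t=2,i=3, bit22=0)
  nb #.#.#: next=#  (t=0,i=21, bit21=1)
  nb #.#..: next=#  (t=2,i=19, bit20=1)
  nb #..##: next=#  (t=0,i=14, bit19=1)
  nb #..#.: next=#  (t=1,i=13, bit18=1)
  nb #...#: next=.  (t=0,i=9, bit17=0)
  nb #....: next=#  (t=1,i=3, bit16=1)
  nb .####: next=.  (t=0,i=2, bit15=0)
  nb .###.: next=#  (t=3,i=7, bit14=1)
  nb .##.#: next=#  (t=2,i=14, bit13=1)
  nb .##..: next=.  (t=0,i=12, bit12=0)
  nb .#.##: next=#  (t=0,i=0, bit11=1)
  nb .#.#.: next=#  (t=6,i=10, bit10=1)
  nb .#..#: next=.  (t=1,i=8, bit9=0)
  nb .#...: next=.  (t=1,i=15, bit8=0)
  nb ..###: next=.  (t=0,i=15, bit7=0)
  nb ..##.: next=#  (t=0,i=11, bit6=1)
  nb ..#.#: next=#  (t=2,i=1, bit5=1)
  nb ..#..: next=#  (t=1,i=7, bit4=1)
  nb ...##: next=#  (t=0,i=10, bit3=1)
  nb ...#.: next=.  (t=1,i=6, bit2=0)
  nb ....#: next=.  (t=1,i=5, bit1=0)
  nb .....: next=#  (t=1,i=4, bit0=1)
  bits 00010100101111010110110001111001 = 347958393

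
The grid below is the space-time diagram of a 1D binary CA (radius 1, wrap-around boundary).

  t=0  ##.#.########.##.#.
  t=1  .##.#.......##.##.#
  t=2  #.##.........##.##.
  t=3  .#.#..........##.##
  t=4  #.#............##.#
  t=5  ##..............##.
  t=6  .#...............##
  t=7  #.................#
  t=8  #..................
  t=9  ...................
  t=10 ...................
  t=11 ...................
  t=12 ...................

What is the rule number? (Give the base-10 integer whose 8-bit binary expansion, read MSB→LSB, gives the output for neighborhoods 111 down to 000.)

  [7] ### => .  t=0,i=6
  [6] ##. => #  t=0,i=1
  [5] #.# => #  t=0,i=2
  [4] #.. => .  t=1,i=5
  [3] .## => .  t=0,i=0
  [2] .#. => .  t=0,i=3
  [1] ..# => .  t=1,i=11
  [0] ... => .  t=1,i=6
  bits 01100000 = 96

96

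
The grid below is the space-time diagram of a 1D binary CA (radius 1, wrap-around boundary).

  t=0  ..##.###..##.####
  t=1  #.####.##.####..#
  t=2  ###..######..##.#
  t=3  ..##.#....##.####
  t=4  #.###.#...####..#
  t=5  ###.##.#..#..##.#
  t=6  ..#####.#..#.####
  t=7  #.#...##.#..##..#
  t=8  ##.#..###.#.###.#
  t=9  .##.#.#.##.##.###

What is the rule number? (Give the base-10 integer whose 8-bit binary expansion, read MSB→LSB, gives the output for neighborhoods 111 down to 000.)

120

  [7] ### => .  t=0,i=6
  [6] ##. => #  t=0,i=3
  [5] #.# => #  t=0,i=4
  [4] #.. => #  t=0,i=0
  [3] .## => #  t=0,i=2
  [2] .#. => .  t=3,i=5
  [1] ..# => .  t=0,i=1
  [0] ... => .  t=3,i=7
  bits 01111000 = 120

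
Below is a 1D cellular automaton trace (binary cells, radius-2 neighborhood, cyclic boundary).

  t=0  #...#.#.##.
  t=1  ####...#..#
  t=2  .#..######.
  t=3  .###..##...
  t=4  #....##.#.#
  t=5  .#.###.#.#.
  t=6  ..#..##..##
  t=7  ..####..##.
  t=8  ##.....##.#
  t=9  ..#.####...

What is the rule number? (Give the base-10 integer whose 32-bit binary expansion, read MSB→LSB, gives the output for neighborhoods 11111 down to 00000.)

2769947487

  [31] ##### => #  t=1,i=1
  [30] ####. => .  t=1,i=2
  [29] ###.# => #  t=5,i=5
  [28] ###.. => .  t=1,i=3
  [27] ##.## => .  t=8,i=9
  [26] ##.#. => #  t=0,i=10
  [25] ##..# => .  t=2,i=10
  [24] ##... => #  t=1,i=4
  [23] #.### => .  t=5,i=3
  [22] #.##. => .  t=0,i=8
  [21] #.#.# => .  t=0,i=6
  [20] #.#.. => #  t=0,i=0
  [19] #..## => #  t=1,i=9
  [18] #..#. => .  t=2,i=0
  [17] #...# => #  t=0,i=2
  [16] #.... => .  t=3,i=9
  [15] .#### => .  t=1,i=0
  [14] .###. => .  t=3,i=2
  [13] .##.# => .  t=0,i=9
  [12] .##.. => .  t=3,i=7
  [11] .#.## => #  t=0,i=7
  [10] .#.#. => .  t=0,i=5
  [9] .#..# => #  t=1,i=8
  [8] .#... => #  t=0,i=1
  [7] ..### => .  t=1,i=10
  [6] ..##. => #  t=3,i=6
  [5] ..#.# => .  t=0,i=4
  [4] ..#.. => #  t=1,i=7
  [3] ...## => #  t=3,i=0
  [2] ...#. => #  t=0,i=3
  [1] ....# => #  t=3,i=10
  [0] ..... => #  t=8,i=4
  bits 10100101000110100000101101011111 = 2769947487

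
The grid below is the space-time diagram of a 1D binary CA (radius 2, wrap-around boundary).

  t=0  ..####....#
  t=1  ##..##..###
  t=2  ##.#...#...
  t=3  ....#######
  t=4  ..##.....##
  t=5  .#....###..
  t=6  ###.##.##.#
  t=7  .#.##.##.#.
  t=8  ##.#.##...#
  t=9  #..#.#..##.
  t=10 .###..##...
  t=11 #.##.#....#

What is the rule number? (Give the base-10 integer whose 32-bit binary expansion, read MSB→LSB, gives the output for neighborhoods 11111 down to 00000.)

1483621183

  ##### -> .   bit 31 = 0  t=1,i=10
  ####. -> #   bit 30 = 1  t=0,i=4
  ###.# -> .   bit 29 = 0  t=6,i=2
  ###.. -> #   bit 28 = 1  t=0,i=5
  ##.## -> #   bit 27 = 1  t=6,i=3
  ##.#. -> .   bit 26 = 0  t=2,i=2
  ##..# -> .   bit 25 = 0  t=1,i=2
  ##... -> .   bit 24 = 0  t=0,i=6
  #.### -> .   bit 23 = 0  t=6,i=10
  #.##. -> #   bit 22 = 1  t=6,i=4
  #.#.# -> #   bit 21 = 1  t=8,i=3
  #.#.. -> .   bit 20 = 0  t=2,i=3
  #..## -> #   bit 19 = 1  t=0,i=1
  #..#. -> #   bit 18 = 1  t=7,i=0
  #...# -> #   bit 17 = 1  t=2,i=5
  #.... -> .   bit 16 = 0  t=0,i=7
  .#### -> .   bit 15 = 0  t=0,i=3
  .###. -> #   bit 14 = 1  t=5,i=7
  .##.# -> .   bit 13 = 0  t=2,i=1
  .##.. -> .   bit 12 = 0  t=1,i=5
  .#.## -> .   bit 11 = 0  t=7,i=2
  .#.#. -> .   bit 10 = 0  t=9,i=4
  .#..# -> #   bit 9 = 1  t=0,i=0
  .#... -> #   bit 8 = 1  t=2,i=4
  ..### -> .   bit 7 = 0  t=0,i=2
  ..##. -> .   bit 6 = 0  t=1,i=4
  ..#.# -> #   bit 5 = 1  t=7,i=1
  ..#.. -> #   bit 4 = 1  t=0,i=10
  ...## -> #   bit 3 = 1  t=2,i=10
  ...#. -> #   bit 2 = 1  t=0,i=9
  ....# -> #   bit 1 = 1  t=0,i=8
  ..... -> #   bit 0 = 1  t=4,i=6
  bits 01011000011011100100001100111111 = 1483621183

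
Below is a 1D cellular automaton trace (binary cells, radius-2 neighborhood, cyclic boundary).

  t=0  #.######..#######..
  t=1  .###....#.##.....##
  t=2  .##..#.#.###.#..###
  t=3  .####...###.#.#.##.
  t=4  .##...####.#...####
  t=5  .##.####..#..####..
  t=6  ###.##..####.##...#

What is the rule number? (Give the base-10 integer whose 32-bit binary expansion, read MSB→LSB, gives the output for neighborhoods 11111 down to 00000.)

113769180

  nb #####: next=.  (t=0,i=4, bit31=0)
  nb ####.: next=.  (t=0,i=6, bit30=0)
  nb ###.#: next=.  (t=2,i=11, bit29=0)
  nb ###..: next=.  (t=0,i=7, bit28=0)
  nb ##.##: next=.  (t=1,i=0, bit27=0)
  nb ##.#.: next=#  (t=2,i=12, bit26=1)
  nb ##..#: next=#  (t=0,i=8, bit25=1)
  nb ##...: next=.  (t=1,i=4, bit24=0)
  nb #.###: next=#  (t=0,i=2, bit23=1)
  nb #.##.: next=#  (t=1,i=10, bit22=1)
  nb #.#.#: next=.  (t=2,i=7, bit21=0)
  nb #.#..: next=.  (t=2,i=13, bit20=0)
  nb #..##: next=.  (t=0,i=9, bit19=0)
  nb #..#.: next=#  (t=0,i=18, bit18=1)
  nb #...#: next=#  (t=3,i=6, bit17=1)
  nb #....: next=#  (t=1,i=5, bit16=1)
  nb .####: next=#  (t=0,i=3, bit15=1)
  nb .###.: next=#  (t=1,i=2, bit14=1)
  nb .##.#: next=#  (t=1,i=18, bit13=1)
  nb .##..: next=#  (t=1,i=11, bit12=1)
  nb .#.##: next=#  (t=0,i=1, bit11=1)
  nb .#.#.: next=.  (t=2,i=6, bit10=0)
  nb .#..#: next=#  (t=2,i=14, bit9=1)
  nb .#...: next=.  (t=4,i=12, bit8=0)
  nb ..###: next=#  (t=0,i=10, bit7=1)
  nb ..##.: next=#  (t=1,i=17, bit6=1)
  nb ..#.#: next=.  (t=0,i=0, bit5=0)
  nb ..#..: next=#  (t=5,i=10, bit4=1)
  nb ...##: next=#  (t=1,i=16, bit3=1)
  nb ...#.: next=#  (t=1,i=7, bit2=1)
  nb ....#: next=.  (t=1,i=6, bit1=0)
  nb .....: next=.  (t=1,i=14, bit0=0)
  bits 00000110110001111111101011011100 = 113769180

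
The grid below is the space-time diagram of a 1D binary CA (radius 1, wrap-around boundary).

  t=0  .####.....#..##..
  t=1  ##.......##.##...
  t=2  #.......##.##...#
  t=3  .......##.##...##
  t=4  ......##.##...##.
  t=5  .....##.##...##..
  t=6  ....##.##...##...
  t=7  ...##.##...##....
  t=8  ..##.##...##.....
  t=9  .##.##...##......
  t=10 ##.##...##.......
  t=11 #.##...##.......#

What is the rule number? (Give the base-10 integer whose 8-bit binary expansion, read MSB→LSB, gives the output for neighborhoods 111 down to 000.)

46

  nb ###: next=.  (t=0,i=2, bit7=0)
  nb ##.: next=.  (t=0,i=4, bit6=0)
  nb #.#: next=#  (t=1,i=11, bit5=1)
  nb #..: next=.  (t=0,i=5, bit4=0)
  nb .##: next=#  (t=0,i=1, bit3=1)
  nb .#.: next=#  (t=0,i=10, bit2=1)
  nb ..#: next=#  (t=0,i=0, bit1=1)
  nb ...: next=.  (t=0,i=6, bit0=0)
  bits 00101110 = 46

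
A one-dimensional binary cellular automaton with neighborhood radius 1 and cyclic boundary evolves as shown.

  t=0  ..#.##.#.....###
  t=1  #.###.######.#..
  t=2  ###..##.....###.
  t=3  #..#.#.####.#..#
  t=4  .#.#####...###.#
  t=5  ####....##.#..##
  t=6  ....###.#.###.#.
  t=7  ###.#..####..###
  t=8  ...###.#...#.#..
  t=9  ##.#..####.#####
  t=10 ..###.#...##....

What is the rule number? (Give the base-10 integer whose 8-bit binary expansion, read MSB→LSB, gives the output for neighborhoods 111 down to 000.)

61

  ###|.  b7=0 t=0,i=14
  ##.|.  b6=0 t=0,i=5
  #.#|#  b5=1 t=0,i=3
  #..|#  b4=1 t=0,i=0
  .##|#  b3=1 t=0,i=4
  .#.|#  b2=1 t=0,i=2
  ..#|.  b1=0 t=0,i=1
  ...|#  b0=1 t=0,i=9
  bits 00111101 = 61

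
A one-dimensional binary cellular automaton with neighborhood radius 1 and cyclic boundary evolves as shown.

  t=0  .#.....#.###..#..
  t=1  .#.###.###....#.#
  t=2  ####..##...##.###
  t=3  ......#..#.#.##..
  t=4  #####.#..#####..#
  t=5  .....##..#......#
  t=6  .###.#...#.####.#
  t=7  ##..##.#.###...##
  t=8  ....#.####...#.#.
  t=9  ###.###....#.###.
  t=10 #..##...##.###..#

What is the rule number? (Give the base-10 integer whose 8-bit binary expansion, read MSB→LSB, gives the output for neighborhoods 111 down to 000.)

  nb ###: next=.  (t=0,i=10, bit7=0)
  nb ##.: next=.  (t=0,i=11, bit6=0)
  nb #.#: next=#  (t=0,i=8, bit5=1)
  nb #..: next=.  (t=0,i=2, bit4=0)
  nb .##: next=#  (t=0,i=9, bit3=1)
  nb .#.: next=#  (t=0,i=1, bit2=1)
  nb ..#: next=.  (t=0,i=0, bit1=0)
  nb ...: next=#  (t=0,i=3, bit0=1)
  bits 00101101 = 45

45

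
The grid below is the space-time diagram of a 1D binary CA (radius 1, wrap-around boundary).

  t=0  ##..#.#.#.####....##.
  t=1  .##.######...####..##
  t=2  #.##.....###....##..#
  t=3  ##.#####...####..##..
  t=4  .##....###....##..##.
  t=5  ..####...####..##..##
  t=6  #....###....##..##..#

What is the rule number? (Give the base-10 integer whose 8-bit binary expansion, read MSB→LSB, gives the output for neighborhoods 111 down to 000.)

117

  ### -> .   bit 7 = 0  t=0,i=11
  ##. -> #   bit 6 = 1  t=0,i=1
  #.# -> #   bit 5 = 1  t=0,i=5
  #.. -> #   bit 4 = 1  t=0,i=2
  .## -> .   bit 3 = 0  t=0,i=0
  .#. -> #   bit 2 = 1  t=0,i=4
  ..# -> .   bit 1 = 0  t=0,i=3
  ... -> #   bit 0 = 1  t=0,i=15
  bits 01110101 = 117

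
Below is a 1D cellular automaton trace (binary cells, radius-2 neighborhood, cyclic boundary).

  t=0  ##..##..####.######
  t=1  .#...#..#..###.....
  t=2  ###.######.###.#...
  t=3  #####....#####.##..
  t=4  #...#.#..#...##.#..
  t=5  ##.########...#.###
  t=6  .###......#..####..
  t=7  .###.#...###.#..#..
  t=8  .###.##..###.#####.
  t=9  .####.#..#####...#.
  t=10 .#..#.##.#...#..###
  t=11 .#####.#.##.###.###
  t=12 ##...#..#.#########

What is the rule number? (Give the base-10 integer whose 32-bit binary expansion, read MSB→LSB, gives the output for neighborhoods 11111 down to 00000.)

  ##### -> .   bit 31 = 0  t=0,i=15
  ####. -> .   bit 30 = 0  t=0,i=0
  ###.# -> #   bit 29 = 1  t=0,i=11
  ###.. -> #   bit 28 = 1  t=0,i=1
  ##.## -> #   bit 27 = 1  t=0,i=12
  ##.#. -> .   bit 26 = 0  t=2,i=14
  ##..# -> .   bit 25 = 0  t=0,i=2
  ##... -> .   bit 24 = 0  t=1,i=14
  #.### -> #   bit 23 = 1  t=0,i=13
  #.##. -> .   bit 22 = 0  t=3,i=15
  #.#.# -> .   bit 21 = 0  t=11,i=7
  #.#.. -> #   bit 20 = 1  t=2,i=15
  #..## -> .   bit 19 = 0  t=0,i=3
  #..#. -> #   bit 18 = 1  t=1,i=7
  #...# -> .   bit 17 = 0  t=1,i=3
  #.... -> #   bit 16 = 1  t=1,i=15
  .#### -> .   bit 15 = 0  t=0,i=9
  .###. -> #   bit 14 = 1  t=1,i=12
  .##.# -> #   bit 13 = 1  t=4,i=14
  .##.. -> #   bit 12 = 1  t=0,i=5
  .#.## -> #   bit 11 = 1  t=5,i=15
  .#.#. -> #   bit 10 = 1  t=4,i=5
  .#..# -> #   bit 9 = 1  t=1,i=6
  .#... -> #   bit 8 = 1  t=1,i=2
  ..### -> #   bit 7 = 1  t=0,i=8
  ..##. -> .   bit 6 = 0  t=0,i=4
  ..#.# -> #   bit 5 = 1  t=4,i=4
  ..#.. -> #   bit 4 = 1  t=1,i=1
  ...## -> .   bit 3 = 0  t=2,i=18
  ...#. -> #   bit 2 = 1  t=1,i=0
  ....# -> .   bit 1 = 0  t=1,i=18
  ..... -> .   bit 0 = 0  t=1,i=16
  bits 00111000100101010111111110110100 = 949321652

949321652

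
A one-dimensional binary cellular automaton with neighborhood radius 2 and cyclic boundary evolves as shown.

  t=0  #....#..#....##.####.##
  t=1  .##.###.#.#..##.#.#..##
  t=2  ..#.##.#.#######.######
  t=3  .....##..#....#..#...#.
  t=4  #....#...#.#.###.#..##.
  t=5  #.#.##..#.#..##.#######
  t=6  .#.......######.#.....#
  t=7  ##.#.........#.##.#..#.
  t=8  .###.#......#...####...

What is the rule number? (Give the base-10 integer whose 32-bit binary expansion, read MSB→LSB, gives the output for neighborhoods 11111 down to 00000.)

1167681108

  [31] ##### => .  t=2,i=11
  [30] ####. => #  t=0,i=18
  [29] ###.# => .  t=0,i=19
  [28] ###.. => .  t=0,i=0
  [27] ##.## => .  t=0,i=15
  [26] ##.#. => #  t=1,i=7
  [25] ##..# => .  t=2,i=0
  [24] ##... => #  t=0,i=1
  [23] #.### => #  t=0,i=16
  [22] #.##. => .  t=1,i=1
  [21] #.#.# => .  t=1,i=8
  [20] #.#.. => #  t=1,i=10
  [19] #..## => #  t=1,i=12
  [18] #..#. => .  t=0,i=7
  [17] #...# => .  t=3,i=19
  [16] #.... => #  t=0,i=2
  [15] .#### => .  t=0,i=17
  [14] .###. => #  t=0,i=22
  [13] .##.# => #  t=0,i=14
  [12] .##.. => .  t=3,i=6
  [11] .#.## => .  t=2,i=3
  [10] .#.#. => #  t=1,i=9
  [9] .#..# => #  t=0,i=6
  [8] .#... => .  t=0,i=9
  [7] ..### => .  t=6,i=9
  [6] ..##. => #  t=0,i=13
  [5] ..#.# => .  t=2,i=2
  [4] ..#.. => #  t=0,i=5
  [3] ...## => .  t=0,i=12
  [2] ...#. => #  t=0,i=4
  [1] ....# => .  t=0,i=3
  [0] ..... => .  t=3,i=1
  bits 01000101100110010110011001010100 = 1167681108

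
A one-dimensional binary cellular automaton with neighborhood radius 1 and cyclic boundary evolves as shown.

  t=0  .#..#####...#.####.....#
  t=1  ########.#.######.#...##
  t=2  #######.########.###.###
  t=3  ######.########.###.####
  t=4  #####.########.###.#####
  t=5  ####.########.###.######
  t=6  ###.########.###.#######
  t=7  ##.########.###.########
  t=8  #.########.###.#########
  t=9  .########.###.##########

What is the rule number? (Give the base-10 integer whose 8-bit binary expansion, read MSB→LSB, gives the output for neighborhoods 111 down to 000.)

  [7] ### => #  t=0,i=5
  [6] ##. => .  t=0,i=8
  [5] #.# => #  t=0,i=0
  [4] #.. => #  t=0,i=2
  [3] .## => #  t=0,i=4
  [2] .#. => #  t=0,i=1
  [1] ..# => #  t=0,i=3
  [0] ... => .  t=0,i=10
  bits 10111110 = 190

190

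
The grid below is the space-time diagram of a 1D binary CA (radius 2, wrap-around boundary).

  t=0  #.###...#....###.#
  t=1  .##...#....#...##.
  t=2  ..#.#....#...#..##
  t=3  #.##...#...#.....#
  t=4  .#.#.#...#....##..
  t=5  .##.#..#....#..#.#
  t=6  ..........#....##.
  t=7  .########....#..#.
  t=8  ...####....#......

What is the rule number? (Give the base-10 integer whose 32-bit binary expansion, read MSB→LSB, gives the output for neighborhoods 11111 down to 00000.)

2860651555

  nb #####: next=#  (t=7,i=3, bit31=1)
  nb ####.: next=.  (t=7,i=7, bit30=0)
  nb ###.#: next=#  (t=0,i=15, bit29=1)
  nb ###..: next=.  (t=0,i=4, bit28=0)
  nb ##.##: next=#  (t=0,i=1, bit27=1)
  nb ##.#.: next=.  (t=5,i=3, bit26=0)
  nb ##..#: next=#  (t=1,i=17, bit25=1)
  nb ##...: next=.  (t=0,i=5, bit24=0)
  nb #.###: next=#  (t=0,i=2, bit23=1)
  nb #.##.: next=.  (t=0,i=17, bit22=0)
  nb #.#.#: next=.  (t=4,i=3, bit21=0)
  nb #.#..: next=.  (t=2,i=4, bit20=0)
  nb #..##: next=.  (t=1,i=0, bit19=0)
  nb #..#.: next=.  (t=2,i=1, bit18=0)
  nb #...#: next=#  (t=0,i=6, bit17=1)
  nb #....: next=.  (t=0,i=10, bit16=0)
  nb .####: next=.  (t=7,i=2, bit15=0)
  nb .###.: next=.  (t=0,i=3, bit14=0)
  nb .##.#: next=.  (t=0,i=0, bit13=0)
  nb .##..: next=#  (t=1,i=2, bit12=1)
  nb .#.##: next=.  (t=5,i=0, bit11=0)
  nb .#.#.: next=#  (t=2,i=3, bit10=1)
  nb .#..#: next=.  (t=2,i=14, bit9=0)
  nb .#...: next=.  (t=0,i=9, bit8=0)
  nb ..###: next=.  (t=0,i=13, bit7=0)
  nb ..##.: next=.  (t=1,i=1, bit6=0)
  nb ..#.#: next=#  (t=2,i=2, bit5=1)
  nb ..#..: next=.  (t=0,i=8, bit4=0)
  nb ...##: next=.  (t=0,i=12, bit3=0)
  nb ...#.: next=.  (t=0,i=7, bit2=0)
  nb ....#: next=#  (t=0,i=11, bit1=1)
  nb .....: next=#  (t=3,i=14, bit0=1)
  bits 10101010100000100001010000100011 = 2860651555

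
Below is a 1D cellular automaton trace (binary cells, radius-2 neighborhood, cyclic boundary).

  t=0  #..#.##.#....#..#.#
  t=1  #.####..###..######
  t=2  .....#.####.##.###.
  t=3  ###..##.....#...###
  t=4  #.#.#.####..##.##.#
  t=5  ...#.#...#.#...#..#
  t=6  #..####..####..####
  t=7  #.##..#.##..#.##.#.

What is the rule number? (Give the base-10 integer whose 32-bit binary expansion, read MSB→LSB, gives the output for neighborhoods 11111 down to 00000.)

2438815673

  ##### -> #   bit 31 = 1  t=1,i=15
  ####. -> .   bit 30 = 0  t=1,i=4
  ###.# -> .   bit 29 = 0  t=1,i=0
  ###.. -> #   bit 28 = 1  t=1,i=5
  ##.## -> .   bit 27 = 0  t=1,i=1
  ##.#. -> .   bit 26 = 0  t=0,i=7
  ##..# -> .   bit 25 = 0  t=0,i=1
  ##... -> #   bit 24 = 1  t=2,i=18
  #.### -> .   bit 23 = 0  t=1,i=2
  #.##. -> #   bit 22 = 1  t=0,i=5
  #.#.# -> .   bit 21 = 0  t=4,i=2
  #.#.. -> #   bit 20 = 1  t=0,i=8
  #..## -> #   bit 19 = 1  t=1,i=7
  #..#. -> #   bit 18 = 1  t=0,i=2
  #...# -> .   bit 17 = 0  t=3,i=14
  #.... -> #   bit 16 = 1  t=0,i=10
  .#### -> .   bit 15 = 0  t=1,i=3
  .###. -> #   bit 14 = 1  t=1,i=9
  .##.# -> .   bit 13 = 0  t=0,i=6
  .##.. -> #   bit 12 = 1  t=0,i=0
  .#.## -> #   bit 11 = 1  t=0,i=4
  .#.#. -> #   bit 10 = 1  t=4,i=3
  .#..# -> #   bit 9 = 1  t=0,i=14
  .#... -> #   bit 8 = 1  t=0,i=9
  ..### -> #   bit 7 = 1  t=1,i=8
  ..##. -> .   bit 6 = 0  t=3,i=5
  ..#.# -> #   bit 5 = 1  t=0,i=3
  ..#.. -> #   bit 4 = 1  t=0,i=13
  ...## -> #   bit 3 = 1  t=3,i=15
  ...#. -> .   bit 2 = 0  t=0,i=12
  ....# -> .   bit 1 = 0  t=0,i=11
  ..... -> #   bit 0 = 1  t=2,i=1
  bits 10010001010111010101111110111001 = 2438815673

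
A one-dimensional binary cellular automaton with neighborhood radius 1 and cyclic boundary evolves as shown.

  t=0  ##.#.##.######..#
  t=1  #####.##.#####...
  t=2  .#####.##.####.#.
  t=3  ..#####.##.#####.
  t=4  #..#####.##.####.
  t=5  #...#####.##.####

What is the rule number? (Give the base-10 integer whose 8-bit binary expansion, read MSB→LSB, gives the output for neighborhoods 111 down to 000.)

  ### -> #   bit 7 = 1  t=0,i=0
  ##. -> #   bit 6 = 1  t=0,i=1
  #.# -> #   bit 5 = 1  t=0,i=2
  #.. -> .   bit 4 = 0  t=0,i=14
  .## -> .   bit 3 = 0  t=0,i=5
  .#. -> #   bit 2 = 1  t=0,i=3
  ..# -> .   bit 1 = 0  t=0,i=15
  ... -> #   bit 0 = 1  t=1,i=15
  bits 11100101 = 229

229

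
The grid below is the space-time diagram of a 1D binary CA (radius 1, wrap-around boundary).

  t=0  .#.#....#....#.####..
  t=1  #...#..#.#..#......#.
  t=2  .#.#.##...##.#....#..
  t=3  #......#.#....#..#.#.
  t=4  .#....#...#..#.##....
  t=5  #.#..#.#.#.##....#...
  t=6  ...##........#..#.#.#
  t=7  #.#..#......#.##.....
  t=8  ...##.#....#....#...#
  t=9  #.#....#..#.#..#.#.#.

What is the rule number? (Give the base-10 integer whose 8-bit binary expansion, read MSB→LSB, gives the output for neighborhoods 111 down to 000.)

18

  nb ###: next=.  (t=0,i=16, bit7=0)
  nb ##.: next=.  (t=0,i=18, bit6=0)
  nb #.#: next=.  (t=0,i=2, bit5=0)
  nb #..: next=#  (t=0,i=4, bit4=1)
  nb .##: next=.  (t=0,i=15, bit3=0)
  nb .#.: next=.  (t=0,i=1, bit2=0)
  nb ..#: next=#  (t=0,i=0, bit1=1)
  nb ...: next=.  (t=0,i=5, bit0=0)
  bits 00010010 = 18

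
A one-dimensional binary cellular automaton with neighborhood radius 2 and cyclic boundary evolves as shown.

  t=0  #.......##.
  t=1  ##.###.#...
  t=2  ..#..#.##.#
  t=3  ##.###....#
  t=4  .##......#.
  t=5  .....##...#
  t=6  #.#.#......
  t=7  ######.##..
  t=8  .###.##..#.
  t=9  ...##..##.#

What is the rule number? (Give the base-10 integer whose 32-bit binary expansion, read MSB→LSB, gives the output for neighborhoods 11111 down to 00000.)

  [31] ##### => #  t=7,i=2
  [30] ####. => .  t=7,i=4
  [29] ###.# => #  t=1,i=5
  [28] ###.. => .  t=3,i=5
  [27] ##.## => #  t=1,i=2
  [26] ##.#. => .  t=0,i=10
  [25] ##..# => #  t=7,i=9
  [24] ##... => .  t=3,i=6
  [23] #.### => .  t=1,i=3
  [22] #.##. => .  t=2,i=7
  [21] #.#.# => #  t=6,i=2
  [20] #.#.. => #  t=0,i=0
  [19] #..## => .  t=4,i=0
  [18] #..#. => #  t=2,i=1
  [17] #...# => .  t=1,i=9
  [16] #.... => .  t=0,i=2
  [15] .#### => #  t=7,i=1
  [14] .###. => .  t=1,i=4
  [13] .##.# => .  t=0,i=9
  [12] .##.. => .  t=4,i=2
  [11] .#.## => .  t=2,i=6
  [10] .#.#. => #  t=6,i=1
  [9] .#..# => #  t=2,i=0
  [8] .#... => #  t=0,i=1
  [7] ..### => .  t=3,i=10
  [6] ..##. => .  t=0,i=8
  [5] ..#.# => #  t=2,i=5
  [4] ..#.. => .  t=2,i=2
  [3] ...## => #  t=0,i=7
  [2] ...#. => .  t=4,i=8
  [1] ....# => .  t=0,i=6
  [0] ..... => #  t=0,i=3
  bits 10101010001101001000011100101001 = 2855569193

2855569193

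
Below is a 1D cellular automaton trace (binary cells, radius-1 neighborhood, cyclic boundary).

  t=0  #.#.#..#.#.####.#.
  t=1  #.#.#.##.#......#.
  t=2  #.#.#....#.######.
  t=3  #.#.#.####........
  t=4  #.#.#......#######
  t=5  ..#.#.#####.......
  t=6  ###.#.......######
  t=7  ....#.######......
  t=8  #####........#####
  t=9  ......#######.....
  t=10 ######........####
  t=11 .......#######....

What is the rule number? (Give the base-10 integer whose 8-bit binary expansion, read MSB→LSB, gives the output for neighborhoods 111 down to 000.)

  [7] ### => .  t=0,i=12
  [6] ##. => .  t=0,i=14
  [5] #.# => .  t=0,i=1
  [4] #.. => .  t=0,i=5
  [3] .## => .  t=0,i=11
  [2] .#. => #  t=0,i=0
  [1] ..# => #  t=0,i=6
  [0] ... => #  t=1,i=11
  bits 00000111 = 7

7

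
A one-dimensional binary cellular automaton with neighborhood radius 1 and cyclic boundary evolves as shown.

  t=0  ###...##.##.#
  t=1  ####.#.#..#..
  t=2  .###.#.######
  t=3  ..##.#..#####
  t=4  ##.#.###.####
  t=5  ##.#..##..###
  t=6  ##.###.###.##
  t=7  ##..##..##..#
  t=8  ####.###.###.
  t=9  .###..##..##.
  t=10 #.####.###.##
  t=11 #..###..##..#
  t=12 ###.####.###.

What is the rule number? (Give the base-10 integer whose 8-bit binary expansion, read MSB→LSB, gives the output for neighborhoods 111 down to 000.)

214

  ###|#  b7=1 t=0,i=0
  ##.|#  b6=1 t=0,i=2
  #.#|.  b5=0 t=0,i=8
  #..|#  b4=1 t=0,i=3
  .##|.  b3=0 t=0,i=6
  .#.|#  b2=1 t=1,i=5
  ..#|#  b1=1 t=0,i=5
  ...|.  b0=0 t=0,i=4
  bits 11010110 = 214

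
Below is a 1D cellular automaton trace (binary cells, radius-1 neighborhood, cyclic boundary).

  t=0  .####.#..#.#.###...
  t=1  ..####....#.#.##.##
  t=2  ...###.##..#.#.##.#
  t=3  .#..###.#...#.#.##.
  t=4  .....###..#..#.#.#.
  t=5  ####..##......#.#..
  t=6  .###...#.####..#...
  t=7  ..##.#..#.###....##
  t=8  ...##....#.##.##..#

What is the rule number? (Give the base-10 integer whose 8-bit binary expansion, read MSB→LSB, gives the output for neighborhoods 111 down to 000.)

  [7] ### => #  t=0,i=2
  [6] ##. => #  t=0,i=4
  [5] #.# => #  t=0,i=5
  [4] #.. => .  t=0,i=7
  [3] .## => .  t=0,i=1
  [2] .#. => .  t=0,i=6
  [1] ..# => .  t=0,i=0
  [0] ... => #  t=0,i=17
  bits 11100001 = 225

225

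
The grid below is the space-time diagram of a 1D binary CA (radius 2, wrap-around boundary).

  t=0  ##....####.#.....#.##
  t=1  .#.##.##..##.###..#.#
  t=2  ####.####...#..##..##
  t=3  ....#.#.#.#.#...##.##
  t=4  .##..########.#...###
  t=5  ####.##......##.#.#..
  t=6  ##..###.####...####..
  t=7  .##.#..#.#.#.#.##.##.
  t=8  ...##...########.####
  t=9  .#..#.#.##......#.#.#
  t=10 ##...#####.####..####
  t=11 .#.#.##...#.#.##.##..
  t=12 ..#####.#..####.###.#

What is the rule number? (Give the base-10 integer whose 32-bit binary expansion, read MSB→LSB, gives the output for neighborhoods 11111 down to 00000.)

  [31] ##### => .  t=2,i=0
  [30] ####. => .  t=0,i=0
  [29] ###.# => .  t=0,i=9
  [28] ###.. => #  t=0,i=1
  [27] ##.## => #  t=1,i=5
  [26] ##.#. => #  t=0,i=10
  [25] ##..# => #  t=1,i=8
  [24] ##... => .  t=0,i=2
  [23] #.### => .  t=0,i=19
  [22] #.##. => #  t=1,i=3
  [21] #.#.# => #  t=1,i=1
  [20] #.#.. => #  t=0,i=11
  [19] #..## => .  t=1,i=9
  [18] #..#. => .  t=1,i=17
  [17] #...# => #  t=2,i=10
  [16] #.... => #  t=0,i=3
  [15] .#### => #  t=0,i=7
  [14] .###. => .  t=1,i=14
  [13] .##.# => .  t=1,i=4
  [12] .##.. => #  t=1,i=7
  [11] .#.## => #  t=0,i=18
  [10] .#.#. => #  t=1,i=0
  [9] .#..# => .  t=2,i=13
  [8] .#... => .  t=0,i=12
  [7] ..### => #  t=0,i=6
  [6] ..##. => .  t=1,i=10
  [5] ..#.# => .  t=0,i=17
  [4] ..#.. => #  t=2,i=12
  [3] ...## => .  t=0,i=5
  [2] ...#. => .  t=0,i=16
  [1] ....# => #  t=0,i=4
  [0] ..... => #  t=0,i=14
  bits 00011110011100111001110010010011 = 510893203

510893203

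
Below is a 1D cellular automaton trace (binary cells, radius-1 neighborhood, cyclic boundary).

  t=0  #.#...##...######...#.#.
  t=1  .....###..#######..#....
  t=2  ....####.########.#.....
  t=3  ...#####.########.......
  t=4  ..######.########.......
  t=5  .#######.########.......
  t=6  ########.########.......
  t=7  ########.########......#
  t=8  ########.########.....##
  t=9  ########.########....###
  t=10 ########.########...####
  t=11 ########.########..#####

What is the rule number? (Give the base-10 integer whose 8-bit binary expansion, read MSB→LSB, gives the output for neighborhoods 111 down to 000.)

202

  ###|#  b7=1 t=0,i=12
  ##.|#  b6=1 t=0,i=7
  #.#|.  b5=0 t=0,i=1
  #..|.  b4=0 t=0,i=3
  .##|#  b3=1 t=0,i=6
  .#.|.  b2=0 t=0,i=0
  ..#|#  b1=1 t=0,i=5
  ...|.  b0=0 t=0,i=4
  bits 11001010 = 202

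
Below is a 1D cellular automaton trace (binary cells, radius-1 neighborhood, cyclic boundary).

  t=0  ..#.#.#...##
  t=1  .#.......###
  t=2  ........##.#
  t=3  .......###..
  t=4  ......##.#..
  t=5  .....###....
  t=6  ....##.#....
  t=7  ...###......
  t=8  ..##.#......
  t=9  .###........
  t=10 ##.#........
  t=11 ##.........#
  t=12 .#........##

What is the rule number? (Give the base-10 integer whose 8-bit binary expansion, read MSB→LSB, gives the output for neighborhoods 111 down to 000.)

  [7] ### => .  t=1,i=10
  [6] ##. => #  t=0,i=11
  [5] #.# => .  t=0,i=3
  [4] #.. => .  t=0,i=0
  [3] .## => #  t=0,i=10
  [2] .#. => .  t=0,i=2
  [1] ..# => #  t=0,i=1
  [0] ... => .  t=0,i=8
  bits 01001010 = 74

74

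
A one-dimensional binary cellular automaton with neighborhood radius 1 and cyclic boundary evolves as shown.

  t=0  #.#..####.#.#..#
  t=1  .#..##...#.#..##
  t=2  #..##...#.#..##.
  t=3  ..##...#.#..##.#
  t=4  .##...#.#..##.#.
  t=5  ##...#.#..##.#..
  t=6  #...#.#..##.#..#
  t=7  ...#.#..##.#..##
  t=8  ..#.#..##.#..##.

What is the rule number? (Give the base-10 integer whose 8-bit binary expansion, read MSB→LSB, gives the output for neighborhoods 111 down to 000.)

  [7] ### => .  t=0,i=6
  [6] ##. => .  t=0,i=0
  [5] #.# => #  t=0,i=1
  [4] #.. => .  t=0,i=3
  [3] .## => #  t=0,i=5
  [2] .#. => .  t=0,i=2
  [1] ..# => #  t=0,i=4
  [0] ... => .  t=1,i=7
  bits 00101010 = 42

42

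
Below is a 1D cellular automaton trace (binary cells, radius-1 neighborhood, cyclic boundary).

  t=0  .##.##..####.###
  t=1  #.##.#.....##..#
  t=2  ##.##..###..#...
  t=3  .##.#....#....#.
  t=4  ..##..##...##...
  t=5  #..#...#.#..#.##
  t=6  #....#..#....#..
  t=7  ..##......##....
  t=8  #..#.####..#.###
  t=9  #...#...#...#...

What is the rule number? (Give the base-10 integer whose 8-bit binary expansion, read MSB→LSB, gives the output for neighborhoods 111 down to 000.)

  ### -> .   bit 7 = 0  t=0,i=9
  ##. -> #   bit 6 = 1  t=0,i=2
  #.# -> #   bit 5 = 1  t=0,i=0
  #.. -> .   bit 4 = 0  t=0,i=6
  .## -> .   bit 3 = 0  t=0,i=1
  .#. -> .   bit 2 = 0  t=1,i=5
  ..# -> .   bit 1 = 0  t=0,i=7
  ... -> #   bit 0 = 1  t=1,i=7
  bits 01100001 = 97

97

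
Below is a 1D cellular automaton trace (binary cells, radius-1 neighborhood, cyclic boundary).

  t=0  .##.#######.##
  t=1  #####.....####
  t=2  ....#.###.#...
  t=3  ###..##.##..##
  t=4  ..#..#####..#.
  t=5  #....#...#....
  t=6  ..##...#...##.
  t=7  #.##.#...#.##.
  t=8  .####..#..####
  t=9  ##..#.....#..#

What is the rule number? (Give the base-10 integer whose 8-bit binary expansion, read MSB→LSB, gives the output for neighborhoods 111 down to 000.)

  [7] ### => .  t=0,i=5
  [6] ##. => #  t=0,i=2
  [5] #.# => #  t=0,i=0
  [4] #.. => .  t=1,i=5
  [3] .## => #  t=0,i=1
  [2] .#. => .  t=2,i=4
  [1] ..# => .  t=1,i=9
  [0] ... => #  t=1,i=6
  bits 01101001 = 105

105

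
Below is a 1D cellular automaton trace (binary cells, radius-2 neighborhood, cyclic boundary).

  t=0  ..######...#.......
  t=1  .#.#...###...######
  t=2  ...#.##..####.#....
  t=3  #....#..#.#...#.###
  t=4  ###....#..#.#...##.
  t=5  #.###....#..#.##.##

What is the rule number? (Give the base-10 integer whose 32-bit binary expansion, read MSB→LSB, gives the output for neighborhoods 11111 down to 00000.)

  [31] ##### => .  t=0,i=4
  [30] ####. => .  t=0,i=6
  [29] ###.# => .  t=1,i=18
  [28] ###.. => #  t=0,i=7
  [27] ##.## => #  t=4,i=18
  [26] ##.#. => .  t=1,i=0
  [25] ##..# => .  t=2,i=7
  [24] ##... => #  t=0,i=8
  [23] #.### => #  t=3,i=16
  [22] #.##. => #  t=2,i=5
  [21] #.#.# => .  t=1,i=1
  [20] #.#.. => #  t=1,i=3
  [19] #..## => #  t=2,i=8
  [18] #..#. => #  t=3,i=7
  [17] #...# => #  t=0,i=9
  [16] #.... => #  t=0,i=13
  [15] .#### => #  t=0,i=3
  [14] .###. => .  t=1,i=8
  [13] .##.# => #  t=4,i=17
  [12] .##.. => .  t=2,i=6
  [11] .#.## => .  t=2,i=4
  [10] .#.#. => .  t=1,i=2
  [9] .#..# => .  t=3,i=6
  [8] .#... => .  t=0,i=12
  [7] ..### => .  t=0,i=2
  [6] ..##. => .  t=4,i=16
  [5] ..#.# => .  t=2,i=3
  [4] ..#.. => .  t=0,i=11
  [3] ...## => #  t=0,i=1
  [2] ...#. => .  t=0,i=10
  [1] ....# => .  t=0,i=0
  [0] ..... => #  t=0,i=14
  bits 00011001110111111010000000001001 = 434085897

434085897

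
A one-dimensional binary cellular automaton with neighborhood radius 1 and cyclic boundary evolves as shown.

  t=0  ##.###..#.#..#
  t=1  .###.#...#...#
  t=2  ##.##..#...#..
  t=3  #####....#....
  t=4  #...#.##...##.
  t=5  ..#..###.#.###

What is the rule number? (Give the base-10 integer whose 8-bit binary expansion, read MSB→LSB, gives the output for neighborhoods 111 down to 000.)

  ### -> .   bit 7 = 0  t=0,i=0
  ##. -> #   bit 6 = 1  t=0,i=1
  #.# -> #   bit 5 = 1  t=0,i=2
  #.. -> .   bit 4 = 0  t=0,i=6
  .## -> #   bit 3 = 1  t=0,i=3
  .#. -> .   bit 2 = 0  t=0,i=8
  ..# -> .   bit 1 = 0  t=0,i=7
  ... -> #   bit 0 = 1  t=1,i=7
  bits 01101001 = 105

105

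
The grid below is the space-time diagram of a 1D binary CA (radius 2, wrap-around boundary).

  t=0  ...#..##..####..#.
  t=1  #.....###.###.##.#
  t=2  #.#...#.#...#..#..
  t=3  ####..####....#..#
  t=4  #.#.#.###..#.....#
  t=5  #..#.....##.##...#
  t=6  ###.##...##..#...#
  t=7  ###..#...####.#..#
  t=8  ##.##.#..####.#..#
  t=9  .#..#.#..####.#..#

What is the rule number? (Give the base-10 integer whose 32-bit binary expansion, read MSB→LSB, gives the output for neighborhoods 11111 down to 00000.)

  ##### -> .   bit 31 = 0  t=3,i=1
  ####. -> #   bit 30 = 1  t=0,i=12
  ###.# -> #   bit 29 = 1  t=1,i=8
  ###.. -> .   bit 28 = 0  t=0,i=13
  ##.## -> .   bit 27 = 0  t=1,i=9
  ##.#. -> .   bit 26 = 0  t=4,i=1
  ##..# -> #   bit 25 = 1  t=0,i=8
  ##... -> .   bit 24 = 0  t=1,i=1
  #.### -> .   bit 23 = 0  t=1,i=10
  #.##. -> .   bit 22 = 0  t=1,i=14
  #.#.# -> .   bit 21 = 0  t=4,i=2
  #.#.. -> #   bit 20 = 1  t=2,i=2
  #..## -> .   bit 19 = 0  t=0,i=5
  #..#. -> #   bit 18 = 1  t=0,i=15
  #...# -> .   bit 17 = 0  t=2,i=4
  #.... -> #   bit 16 = 1  t=0,i=0
  .#### -> #   bit 15 = 1  t=0,i=11
  .###. -> .   bit 14 = 0  t=1,i=7
  .##.# -> #   bit 13 = 1  t=1,i=15
  .##.. -> #   bit 12 = 1  t=0,i=7
  .#.## -> .   bit 11 = 0  t=4,i=5
  .#.#. -> #   bit 10 = 1  t=2,i=1
  .#..# -> .   bit 9 = 0  t=0,i=4
  .#... -> #   bit 8 = 1  t=0,i=17
  ..### -> #   bit 7 = 1  t=0,i=10
  ..##. -> #   bit 6 = 1  t=0,i=6
  ..#.# -> #   bit 5 = 1  t=2,i=0
  ..#.. -> .   bit 4 = 0  t=0,i=3
  ...## -> .   bit 3 = 0  t=1,i=5
  ...#. -> .   bit 2 = 0  t=0,i=2
  ....# -> .   bit 1 = 0  t=0,i=1
  ..... -> .   bit 0 = 0  t=1,i=3
  bits 01100010000101011011010111100000 = 1645589984

1645589984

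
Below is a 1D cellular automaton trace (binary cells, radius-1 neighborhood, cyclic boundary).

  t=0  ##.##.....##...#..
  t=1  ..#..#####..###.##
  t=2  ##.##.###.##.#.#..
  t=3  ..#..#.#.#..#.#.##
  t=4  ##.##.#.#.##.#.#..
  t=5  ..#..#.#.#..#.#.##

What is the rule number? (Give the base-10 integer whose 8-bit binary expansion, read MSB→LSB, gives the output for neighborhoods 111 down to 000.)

179

  nb ###: next=#  (t=1,i=6, bit7=1)
  nb ##.: next=.  (t=0,i=1, bit6=0)
  nb #.#: next=#  (t=0,i=2, bit5=1)
  nb #..: next=#  (t=0,i=5, bit4=1)
  nb .##: next=.  (t=0,i=0, bit3=0)
  nb .#.: next=.  (t=0,i=15, bit2=0)
  nb ..#: next=#  (t=0,i=9, bit1=1)
  nb ...: next=#  (t=0,i=6, bit0=1)
  bits 10110011 = 179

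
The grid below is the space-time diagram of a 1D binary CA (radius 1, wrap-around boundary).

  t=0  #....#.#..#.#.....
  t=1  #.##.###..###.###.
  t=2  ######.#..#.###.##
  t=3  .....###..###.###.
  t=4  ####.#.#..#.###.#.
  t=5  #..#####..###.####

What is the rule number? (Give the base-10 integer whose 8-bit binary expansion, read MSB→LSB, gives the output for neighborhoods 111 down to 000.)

109

  ###|.  b7=0 t=1,i=6
  ##.|#  b6=1 t=1,i=3
  #.#|#  b5=1 t=0,i=6
  #..|.  b4=0 t=0,i=1
  .##|#  b3=1 t=1,i=2
  .#.|#  b2=1 t=0,i=0
  ..#|.  b1=0 t=0,i=4
  ...|#  b0=1 t=0,i=2
  bits 01101101 = 109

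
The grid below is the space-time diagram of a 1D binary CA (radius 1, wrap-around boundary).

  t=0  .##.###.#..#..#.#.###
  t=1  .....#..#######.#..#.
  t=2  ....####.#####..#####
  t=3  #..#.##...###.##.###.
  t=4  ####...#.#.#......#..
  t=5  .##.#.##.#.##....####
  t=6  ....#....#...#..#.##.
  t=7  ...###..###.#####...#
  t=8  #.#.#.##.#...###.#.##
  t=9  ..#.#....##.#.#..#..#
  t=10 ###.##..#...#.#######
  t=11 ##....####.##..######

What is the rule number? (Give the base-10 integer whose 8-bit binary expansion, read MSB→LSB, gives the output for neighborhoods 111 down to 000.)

150

  ### -> #   bit 7 = 1  t=0,i=5
  ##. -> .   bit 6 = 0  t=0,i=2
  #.# -> .   bit 5 = 0  t=0,i=0
  #.. -> #   bit 4 = 1  t=0,i=9
  .## -> .   bit 3 = 0  t=0,i=1
  .#. -> #   bit 2 = 1  t=0,i=8
  ..# -> #   bit 1 = 1  t=0,i=10
  ... -> .   bit 0 = 0  t=1,i=0
  bits 10010110 = 150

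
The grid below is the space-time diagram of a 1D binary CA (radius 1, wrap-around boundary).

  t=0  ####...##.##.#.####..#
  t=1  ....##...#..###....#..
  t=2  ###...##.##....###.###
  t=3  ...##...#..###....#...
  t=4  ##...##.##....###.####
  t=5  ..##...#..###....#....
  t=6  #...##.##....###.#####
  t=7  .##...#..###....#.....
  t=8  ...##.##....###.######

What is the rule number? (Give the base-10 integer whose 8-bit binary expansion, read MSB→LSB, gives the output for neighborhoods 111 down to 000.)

  ### -> .   bit 7 = 0  t=0,i=0
  ##. -> .   bit 6 = 0  t=0,i=3
  #.# -> #   bit 5 = 1  t=0,i=9
  #.. -> #   bit 4 = 1  t=0,i=4
  .## -> .   bit 3 = 0  t=0,i=7
  .#. -> #   bit 2 = 1  t=0,i=13
  ..# -> .   bit 1 = 0  t=0,i=6
  ... -> #   bit 0 = 1  t=0,i=5
  bits 00110101 = 53

53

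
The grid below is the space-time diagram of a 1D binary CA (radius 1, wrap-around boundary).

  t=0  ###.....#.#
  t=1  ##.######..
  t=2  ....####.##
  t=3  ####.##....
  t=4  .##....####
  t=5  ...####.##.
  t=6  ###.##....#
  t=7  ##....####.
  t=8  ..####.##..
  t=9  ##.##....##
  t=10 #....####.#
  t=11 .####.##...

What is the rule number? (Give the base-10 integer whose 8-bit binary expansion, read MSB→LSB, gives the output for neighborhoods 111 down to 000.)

  nb ###: next=#  (t=0,i=0, bit7=1)
  nb ##.: next=.  (t=0,i=2, bit6=0)
  nb #.#: next=.  (t=0,i=9, bit5=0)
  nb #..: next=#  (t=0,i=3, bit4=1)
  nb .##: next=.  (t=0,i=10, bit3=0)
  nb .#.: next=#  (t=0,i=8, bit2=1)
  nb ..#: next=#  (t=0,i=7, bit1=1)
  nb ...: next=#  (t=0,i=4, bit0=1)
  bits 10010111 = 151

151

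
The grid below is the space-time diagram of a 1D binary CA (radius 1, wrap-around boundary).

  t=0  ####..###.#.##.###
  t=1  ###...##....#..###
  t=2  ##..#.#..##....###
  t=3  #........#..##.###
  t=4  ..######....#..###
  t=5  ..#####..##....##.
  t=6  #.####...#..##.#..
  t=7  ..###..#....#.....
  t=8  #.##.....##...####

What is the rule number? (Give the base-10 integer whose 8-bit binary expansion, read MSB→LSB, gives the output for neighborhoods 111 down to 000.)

137

  [7] ### => #  t=0,i=0
  [6] ##. => .  t=0,i=3
  [5] #.# => .  t=0,i=9
  [4] #.. => .  t=0,i=4
  [3] .## => #  t=0,i=6
  [2] .#. => .  t=0,i=10
  [1] ..# => .  t=0,i=5
  [0] ... => #  t=1,i=4
  bits 10001001 = 137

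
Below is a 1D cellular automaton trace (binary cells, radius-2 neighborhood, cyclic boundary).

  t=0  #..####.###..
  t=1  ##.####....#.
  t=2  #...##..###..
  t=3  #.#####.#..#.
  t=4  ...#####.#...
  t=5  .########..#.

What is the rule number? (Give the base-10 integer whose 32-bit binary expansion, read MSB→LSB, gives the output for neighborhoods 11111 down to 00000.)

  [31] ##### => #  t=3,i=4
  [30] ####. => #  t=0,i=5
  [29] ###.# => #  t=0,i=6
  [28] ###.. => .  t=0,i=10
  [27] ##.## => .  t=0,i=7
  [26] ##.#. => #  t=3,i=7
  [25] ##..# => #  t=0,i=11
  [24] ##... => .  t=1,i=7
  [23] #.### => .  t=0,i=8
  [22] #.##. => #  t=1,i=0
  [21] #.#.# => .  t=3,i=0
  [20] #.#.. => .  t=3,i=8
  [19] #..## => .  t=0,i=2
  [18] #..#. => .  t=0,i=12
  [17] #...# => #  t=2,i=2
  [16] #.... => #  t=1,i=8
  [15] .#### => #  t=0,i=4
  [14] .###. => .  t=0,i=9
  [13] .##.# => .  t=1,i=1
  [12] .##.. => #  t=2,i=5
  [11] .#.## => .  t=1,i=12
  [10] .#.#. => .  t=3,i=12
  [9] .#..# => #  t=0,i=1
  [8] .#... => .  t=2,i=1
  [7] ..### => #  t=0,i=3
  [6] ..##. => #  t=2,i=4
  [5] ..#.# => .  t=1,i=11
  [4] ..#.. => #  t=0,i=0
  [3] ...## => #  t=2,i=3
  [2] ...#. => #  t=1,i=10
  [1] ....# => #  t=1,i=9
  [0] ..... => .  t=4,i=0
  bits 11100110010000111001001011011110 = 3863188190

3863188190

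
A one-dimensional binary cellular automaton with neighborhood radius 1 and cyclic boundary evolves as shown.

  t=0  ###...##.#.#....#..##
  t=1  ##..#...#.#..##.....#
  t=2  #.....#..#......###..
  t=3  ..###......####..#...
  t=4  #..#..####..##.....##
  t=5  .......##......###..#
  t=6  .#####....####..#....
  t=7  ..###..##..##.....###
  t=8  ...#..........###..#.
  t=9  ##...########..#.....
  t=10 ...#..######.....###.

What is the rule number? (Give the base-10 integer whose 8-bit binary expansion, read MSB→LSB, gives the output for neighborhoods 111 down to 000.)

  ###|#  b7=1 t=0,i=0
  ##.|.  b6=0 t=0,i=2
  #.#|#  b5=1 t=0,i=8
  #..|.  b4=0 t=0,i=3
  .##|.  b3=0 t=0,i=6
  .#.|.  b2=0 t=0,i=9
  ..#|.  b1=0 t=0,i=5
  ...|#  b0=1 t=0,i=4
  bits 10100001 = 161

161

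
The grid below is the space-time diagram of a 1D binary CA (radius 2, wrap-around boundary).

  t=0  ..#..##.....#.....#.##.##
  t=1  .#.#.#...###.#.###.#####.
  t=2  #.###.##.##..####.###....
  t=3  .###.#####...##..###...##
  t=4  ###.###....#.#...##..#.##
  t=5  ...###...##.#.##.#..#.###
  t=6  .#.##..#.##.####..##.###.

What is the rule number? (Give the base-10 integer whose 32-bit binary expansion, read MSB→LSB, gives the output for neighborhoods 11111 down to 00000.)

149352391

  #####|.  b31=0 t=1,i=21
  ####.|.  b30=0 t=1,i=22
  ###.#|.  b29=0 t=1,i=11
  ###..|.  b28=0 t=1,i=23
  ##.##|#  b27=1 t=0,i=22
  ##.#.|.  b26=0 t=1,i=12
  ##..#|.  b25=0 t=0,i=0
  ##...|.  b24=0 t=0,i=7
  #.###|#  b23=1 t=1,i=15
  #.##.|#  b22=1 t=0,i=20
  #.#.#|#  b21=1 t=1,i=3
  #.#..|.  b20=0 t=1,i=5
  #..##|.  b19=0 t=0,i=4
  #..#.|#  b18=1 t=0,i=1
  #...#|#  b17=1 t=1,i=7
  #....|.  b16=0 t=0,i=8
  .####|#  b15=1 t=1,i=20
  .###.|#  b14=1 t=1,i=10
  .##.#|#  b13=1 t=0,i=21
  .##..|.  b12=0 t=0,i=6
  .#.##|#  b11=1 t=0,i=19
  .#.#.|#  b10=1 t=1,i=2
  .#..#|#  b9=1 t=0,i=3
  .#...|#  b8=1 t=0,i=13
  ..###|#  b7=1 t=1,i=9
  ..##.|#  b6=1 t=0,i=5
  ..#.#|.  b5=0 t=0,i=18
  ..#..|.  b4=0 t=0,i=2
  ...##|.  b3=0 t=1,i=8
  ...#.|#  b2=1 t=0,i=11
  ....#|#  b1=1 t=0,i=10
  .....|#  b0=1 t=0,i=9
  bits 00001000111001101110111111000111 = 149352391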